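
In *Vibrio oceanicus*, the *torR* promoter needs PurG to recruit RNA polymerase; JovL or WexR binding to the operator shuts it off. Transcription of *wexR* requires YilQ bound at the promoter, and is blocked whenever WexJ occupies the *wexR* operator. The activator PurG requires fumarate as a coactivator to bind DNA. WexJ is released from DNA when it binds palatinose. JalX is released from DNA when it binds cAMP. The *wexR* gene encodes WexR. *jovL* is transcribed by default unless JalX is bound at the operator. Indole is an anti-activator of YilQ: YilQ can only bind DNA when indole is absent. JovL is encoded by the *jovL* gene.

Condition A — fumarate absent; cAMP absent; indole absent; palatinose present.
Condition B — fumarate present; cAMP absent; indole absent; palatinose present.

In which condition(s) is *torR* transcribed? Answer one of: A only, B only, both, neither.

neither

Condition A:
Fumarate is absent, so PurG is inactive.
cAMP is absent, so JalX is active.
With repressor JalX bound, *jovL* is not transcribed.
So JovL is not produced.
Indole is absent, so YilQ is active.
Palatinose is present, so WexJ is inactive.
No repressor is bound and YilQ is active, so *wexR* is transcribed.
So WexR is produced and active.
With repressor WexR bound, *torR* is not transcribed.
→ *torR* is OFF in A.
Condition B:
Fumarate is present, so PurG is active.
cAMP is absent, so JalX is active.
With repressor JalX bound, *jovL* is not transcribed.
So JovL is not produced.
Indole is absent, so YilQ is active.
Palatinose is present, so WexJ is inactive.
No repressor is bound and YilQ is active, so *wexR* is transcribed.
So WexR is produced and active.
With repressor WexR bound, *torR* is not transcribed.
→ *torR* is OFF in B.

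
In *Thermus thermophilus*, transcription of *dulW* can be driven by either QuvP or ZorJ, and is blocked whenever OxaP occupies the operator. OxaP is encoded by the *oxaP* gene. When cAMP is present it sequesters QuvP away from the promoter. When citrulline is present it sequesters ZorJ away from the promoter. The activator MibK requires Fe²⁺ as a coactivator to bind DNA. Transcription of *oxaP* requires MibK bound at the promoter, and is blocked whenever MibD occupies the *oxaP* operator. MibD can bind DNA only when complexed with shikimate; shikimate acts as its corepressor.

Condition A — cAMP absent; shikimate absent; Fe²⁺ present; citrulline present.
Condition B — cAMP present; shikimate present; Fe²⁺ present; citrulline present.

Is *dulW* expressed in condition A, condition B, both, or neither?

neither

Condition A:
cAMP is absent, so QuvP is active.
Shikimate is absent, so MibD is inactive.
Fe²⁺ is present, so MibK is active.
No repressor is bound and MibK is active, so *oxaP* is transcribed.
So OxaP is produced and active.
Citrulline is present, so ZorJ is inactive.
With repressor OxaP bound, *dulW* is not transcribed.
→ *dulW* is OFF in A.
Condition B:
cAMP is present, so QuvP is inactive.
Shikimate is present, so MibD is active.
Fe²⁺ is present, so MibK is active.
With repressor MibD bound, *oxaP* is not transcribed.
So OxaP is not produced.
Citrulline is present, so ZorJ is inactive.
No activator is available at the *dulW* promoter, so *dulW* is not transcribed.
→ *dulW* is OFF in B.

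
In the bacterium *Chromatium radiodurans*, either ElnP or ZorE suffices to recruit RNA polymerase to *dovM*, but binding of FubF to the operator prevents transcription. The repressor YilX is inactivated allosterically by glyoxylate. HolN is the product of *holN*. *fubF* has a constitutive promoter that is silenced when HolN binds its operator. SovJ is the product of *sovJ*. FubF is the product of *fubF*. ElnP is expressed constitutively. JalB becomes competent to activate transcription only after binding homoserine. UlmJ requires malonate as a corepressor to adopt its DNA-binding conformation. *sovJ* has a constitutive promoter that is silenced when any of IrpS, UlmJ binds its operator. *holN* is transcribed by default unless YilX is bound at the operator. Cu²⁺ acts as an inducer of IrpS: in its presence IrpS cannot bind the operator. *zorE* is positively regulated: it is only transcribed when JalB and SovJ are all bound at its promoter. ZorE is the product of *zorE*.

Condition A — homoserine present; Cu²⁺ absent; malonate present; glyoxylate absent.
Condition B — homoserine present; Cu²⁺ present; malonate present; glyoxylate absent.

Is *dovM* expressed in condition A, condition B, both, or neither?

Condition A:
ElnP is produced constitutively and is active.
Homoserine is present, so JalB is active.
Cu²⁺ is absent, so IrpS is active.
Malonate is present, so UlmJ is active.
With repressor IrpS bound, *sovJ* is not transcribed.
So SovJ is not produced.
Required activator SovJ is absent, so *zorE* is not transcribed.
So ZorE is not produced.
Glyoxylate is absent, so YilX is active.
With repressor YilX bound, *holN* is not transcribed.
So HolN is not produced.
With no repressor bound, *fubF* is transcribed.
So FubF is produced and active.
With repressor FubF bound, *dovM* is not transcribed.
→ *dovM* is OFF in A.
Condition B:
ElnP is produced constitutively and is active.
Homoserine is present, so JalB is active.
Cu²⁺ is present, so IrpS is inactive.
Malonate is present, so UlmJ is active.
With repressor UlmJ bound, *sovJ* is not transcribed.
So SovJ is not produced.
Required activator SovJ is absent, so *zorE* is not transcribed.
So ZorE is not produced.
Glyoxylate is absent, so YilX is active.
With repressor YilX bound, *holN* is not transcribed.
So HolN is not produced.
With no repressor bound, *fubF* is transcribed.
So FubF is produced and active.
With repressor FubF bound, *dovM* is not transcribed.
→ *dovM* is OFF in B.

neither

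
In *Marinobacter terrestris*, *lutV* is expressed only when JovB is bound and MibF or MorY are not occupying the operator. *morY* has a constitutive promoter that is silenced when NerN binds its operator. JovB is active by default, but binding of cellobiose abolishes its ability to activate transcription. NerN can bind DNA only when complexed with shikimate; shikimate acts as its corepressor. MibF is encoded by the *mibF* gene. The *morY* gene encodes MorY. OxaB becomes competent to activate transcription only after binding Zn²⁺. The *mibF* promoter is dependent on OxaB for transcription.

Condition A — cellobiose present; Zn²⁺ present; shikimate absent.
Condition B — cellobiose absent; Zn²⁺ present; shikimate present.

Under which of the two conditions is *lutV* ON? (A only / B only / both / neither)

Condition A:
Cellobiose is present, so JovB is inactive.
Zn²⁺ is present, so OxaB is active.
No repressor is bound and OxaB is active, so *mibF* is transcribed.
So MibF is produced and active.
Shikimate is absent, so NerN is inactive.
With no repressor bound, *morY* is transcribed.
So MorY is produced and active.
With repressor MibF bound, *lutV* is not transcribed.
→ *lutV* is OFF in A.
Condition B:
Cellobiose is absent, so JovB is active.
Zn²⁺ is present, so OxaB is active.
No repressor is bound and OxaB is active, so *mibF* is transcribed.
So MibF is produced and active.
Shikimate is present, so NerN is active.
With repressor NerN bound, *morY* is not transcribed.
So MorY is not produced.
With repressor MibF bound, *lutV* is not transcribed.
→ *lutV* is OFF in B.

neither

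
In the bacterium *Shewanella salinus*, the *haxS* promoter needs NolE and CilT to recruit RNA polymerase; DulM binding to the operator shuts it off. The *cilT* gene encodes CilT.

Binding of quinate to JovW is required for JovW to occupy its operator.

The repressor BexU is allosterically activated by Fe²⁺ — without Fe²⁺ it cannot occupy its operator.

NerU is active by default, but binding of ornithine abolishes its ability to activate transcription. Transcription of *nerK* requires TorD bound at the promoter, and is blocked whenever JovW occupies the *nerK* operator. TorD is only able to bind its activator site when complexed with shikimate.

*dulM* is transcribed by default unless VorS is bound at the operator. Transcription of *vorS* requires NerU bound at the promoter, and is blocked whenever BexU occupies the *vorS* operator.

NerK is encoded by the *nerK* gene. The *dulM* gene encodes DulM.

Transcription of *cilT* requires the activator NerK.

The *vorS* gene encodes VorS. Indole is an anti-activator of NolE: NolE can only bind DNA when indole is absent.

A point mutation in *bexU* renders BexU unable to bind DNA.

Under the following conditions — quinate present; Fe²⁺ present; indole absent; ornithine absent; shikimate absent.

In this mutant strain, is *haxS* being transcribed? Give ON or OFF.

OFF

Ornithine is absent, so NerU is active.
BexU is non-functional in this strain, so it has no effect.
No repressor is bound and NerU is active, so *vorS* is transcribed.
So VorS is produced and active.
With repressor VorS bound, *dulM* is not transcribed.
So DulM is not produced.
Indole is absent, so NolE is active.
Shikimate is absent, so TorD is inactive.
Quinate is present, so JovW is active.
With repressor JovW bound, *nerK* is not transcribed.
So NerK is not produced.
Required activator NerK is absent, so *cilT* is not transcribed.
So CilT is not produced.
Required activator CilT is absent, so *haxS* is not transcribed.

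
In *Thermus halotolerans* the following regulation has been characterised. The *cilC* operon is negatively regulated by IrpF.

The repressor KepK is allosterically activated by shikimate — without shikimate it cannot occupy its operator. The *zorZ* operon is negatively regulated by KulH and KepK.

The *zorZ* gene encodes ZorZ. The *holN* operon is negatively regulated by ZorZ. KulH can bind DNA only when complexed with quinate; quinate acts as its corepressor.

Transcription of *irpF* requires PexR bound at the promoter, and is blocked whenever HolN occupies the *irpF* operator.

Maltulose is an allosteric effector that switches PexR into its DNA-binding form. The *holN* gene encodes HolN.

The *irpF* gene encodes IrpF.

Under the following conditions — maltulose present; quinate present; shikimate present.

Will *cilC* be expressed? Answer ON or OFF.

Quinate is present, so KulH is active.
Shikimate is present, so KepK is active.
With repressor KulH bound, *zorZ* is not transcribed.
So ZorZ is not produced.
With no repressor bound, *holN* is transcribed.
So HolN is produced and active.
Maltulose is present, so PexR is active.
With repressor HolN bound, *irpF* is not transcribed.
So IrpF is not produced.
With no repressor bound, *cilC* is transcribed.

ON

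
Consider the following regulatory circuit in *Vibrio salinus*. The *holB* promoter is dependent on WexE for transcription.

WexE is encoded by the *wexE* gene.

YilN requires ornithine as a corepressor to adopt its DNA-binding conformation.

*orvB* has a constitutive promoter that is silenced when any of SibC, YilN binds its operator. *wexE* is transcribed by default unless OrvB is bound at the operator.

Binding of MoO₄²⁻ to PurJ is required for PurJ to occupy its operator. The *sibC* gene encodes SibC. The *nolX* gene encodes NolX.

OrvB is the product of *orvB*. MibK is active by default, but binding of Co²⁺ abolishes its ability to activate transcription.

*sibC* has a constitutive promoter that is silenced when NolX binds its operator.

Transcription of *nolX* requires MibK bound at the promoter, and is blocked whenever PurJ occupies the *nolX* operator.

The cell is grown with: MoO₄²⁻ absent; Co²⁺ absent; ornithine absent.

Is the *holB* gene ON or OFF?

Co²⁺ is absent, so MibK is active.
MoO₄²⁻ is absent, so PurJ is inactive.
No repressor is bound and MibK is active, so *nolX* is transcribed.
So NolX is produced and active.
With repressor NolX bound, *sibC* is not transcribed.
So SibC is not produced.
Ornithine is absent, so YilN is inactive.
With no repressor bound, *orvB* is transcribed.
So OrvB is produced and active.
With repressor OrvB bound, *wexE* is not transcribed.
So WexE is not produced.
Required activator WexE is absent, so *holB* is not transcribed.

OFF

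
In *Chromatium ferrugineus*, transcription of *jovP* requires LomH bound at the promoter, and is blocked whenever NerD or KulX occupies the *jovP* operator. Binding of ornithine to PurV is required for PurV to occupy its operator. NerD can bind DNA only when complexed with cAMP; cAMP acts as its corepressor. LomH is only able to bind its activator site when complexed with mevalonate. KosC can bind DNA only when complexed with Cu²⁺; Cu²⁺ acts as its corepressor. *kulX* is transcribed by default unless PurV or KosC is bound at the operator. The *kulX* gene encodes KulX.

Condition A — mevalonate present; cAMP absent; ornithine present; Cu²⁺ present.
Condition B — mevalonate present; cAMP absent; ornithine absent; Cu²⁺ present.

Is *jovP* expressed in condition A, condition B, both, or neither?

both

Condition A:
Mevalonate is present, so LomH is active.
cAMP is absent, so NerD is inactive.
Ornithine is present, so PurV is active.
Cu²⁺ is present, so KosC is active.
With repressor PurV bound, *kulX* is not transcribed.
So KulX is not produced.
No repressor is bound and LomH is active, so *jovP* is transcribed.
→ *jovP* is ON in A.
Condition B:
Mevalonate is present, so LomH is active.
cAMP is absent, so NerD is inactive.
Ornithine is absent, so PurV is inactive.
Cu²⁺ is present, so KosC is active.
With repressor KosC bound, *kulX* is not transcribed.
So KulX is not produced.
No repressor is bound and LomH is active, so *jovP* is transcribed.
→ *jovP* is ON in B.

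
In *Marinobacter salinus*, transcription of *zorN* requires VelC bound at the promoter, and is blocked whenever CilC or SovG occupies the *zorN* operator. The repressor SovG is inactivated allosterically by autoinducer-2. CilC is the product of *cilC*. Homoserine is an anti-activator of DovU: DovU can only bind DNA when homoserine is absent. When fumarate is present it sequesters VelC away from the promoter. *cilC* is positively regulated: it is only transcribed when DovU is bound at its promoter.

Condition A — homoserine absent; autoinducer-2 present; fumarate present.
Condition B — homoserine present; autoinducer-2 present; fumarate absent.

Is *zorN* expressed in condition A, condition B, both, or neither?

B only

Condition A:
Homoserine is absent, so DovU is active.
No repressor is bound and DovU is active, so *cilC* is transcribed.
So CilC is produced and active.
Autoinducer-2 is present, so SovG is inactive.
Fumarate is present, so VelC is inactive.
With repressor CilC bound, *zorN* is not transcribed.
→ *zorN* is OFF in A.
Condition B:
Homoserine is present, so DovU is inactive.
Required activator DovU is absent, so *cilC* is not transcribed.
So CilC is not produced.
Autoinducer-2 is present, so SovG is inactive.
Fumarate is absent, so VelC is active.
No repressor is bound and VelC is active, so *zorN* is transcribed.
→ *zorN* is ON in B.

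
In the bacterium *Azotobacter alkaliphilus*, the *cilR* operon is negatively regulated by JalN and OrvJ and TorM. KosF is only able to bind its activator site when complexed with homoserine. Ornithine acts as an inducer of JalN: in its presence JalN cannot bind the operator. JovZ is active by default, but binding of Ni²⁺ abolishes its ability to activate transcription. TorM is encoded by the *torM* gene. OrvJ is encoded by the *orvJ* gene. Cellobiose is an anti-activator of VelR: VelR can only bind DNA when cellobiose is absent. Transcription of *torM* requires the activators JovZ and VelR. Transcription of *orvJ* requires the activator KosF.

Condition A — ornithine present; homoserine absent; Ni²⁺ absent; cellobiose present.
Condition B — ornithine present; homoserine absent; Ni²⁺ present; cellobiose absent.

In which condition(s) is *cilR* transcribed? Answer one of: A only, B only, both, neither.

both

Condition A:
Ornithine is present, so JalN is inactive.
Homoserine is absent, so KosF is inactive.
Required activator KosF is absent, so *orvJ* is not transcribed.
So OrvJ is not produced.
Ni²⁺ is absent, so JovZ is active.
Cellobiose is present, so VelR is inactive.
Required activator VelR is absent, so *torM* is not transcribed.
So TorM is not produced.
With no repressor bound, *cilR* is transcribed.
→ *cilR* is ON in A.
Condition B:
Ornithine is present, so JalN is inactive.
Homoserine is absent, so KosF is inactive.
Required activator KosF is absent, so *orvJ* is not transcribed.
So OrvJ is not produced.
Ni²⁺ is present, so JovZ is inactive.
Cellobiose is absent, so VelR is active.
Required activator JovZ is absent, so *torM* is not transcribed.
So TorM is not produced.
With no repressor bound, *cilR* is transcribed.
→ *cilR* is ON in B.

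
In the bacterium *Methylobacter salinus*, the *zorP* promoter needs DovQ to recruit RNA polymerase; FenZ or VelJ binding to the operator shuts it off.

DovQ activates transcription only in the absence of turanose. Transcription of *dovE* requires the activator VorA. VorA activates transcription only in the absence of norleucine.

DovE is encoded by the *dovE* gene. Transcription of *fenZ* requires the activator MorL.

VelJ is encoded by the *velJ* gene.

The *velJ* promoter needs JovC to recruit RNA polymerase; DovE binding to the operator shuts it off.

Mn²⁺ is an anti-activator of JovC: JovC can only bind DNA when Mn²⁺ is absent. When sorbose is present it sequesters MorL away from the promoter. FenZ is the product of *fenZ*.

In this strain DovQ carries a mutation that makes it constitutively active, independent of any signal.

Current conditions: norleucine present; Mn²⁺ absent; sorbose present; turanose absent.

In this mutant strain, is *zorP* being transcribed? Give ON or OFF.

OFF

Sorbose is present, so MorL is inactive.
Required activator MorL is absent, so *fenZ* is not transcribed.
So FenZ is not produced.
DovQ is constitutively active in this strain.
Mn²⁺ is absent, so JovC is active.
Norleucine is present, so VorA is inactive.
Required activator VorA is absent, so *dovE* is not transcribed.
So DovE is not produced.
No repressor is bound and JovC is active, so *velJ* is transcribed.
So VelJ is produced and active.
With repressor VelJ bound, *zorP* is not transcribed.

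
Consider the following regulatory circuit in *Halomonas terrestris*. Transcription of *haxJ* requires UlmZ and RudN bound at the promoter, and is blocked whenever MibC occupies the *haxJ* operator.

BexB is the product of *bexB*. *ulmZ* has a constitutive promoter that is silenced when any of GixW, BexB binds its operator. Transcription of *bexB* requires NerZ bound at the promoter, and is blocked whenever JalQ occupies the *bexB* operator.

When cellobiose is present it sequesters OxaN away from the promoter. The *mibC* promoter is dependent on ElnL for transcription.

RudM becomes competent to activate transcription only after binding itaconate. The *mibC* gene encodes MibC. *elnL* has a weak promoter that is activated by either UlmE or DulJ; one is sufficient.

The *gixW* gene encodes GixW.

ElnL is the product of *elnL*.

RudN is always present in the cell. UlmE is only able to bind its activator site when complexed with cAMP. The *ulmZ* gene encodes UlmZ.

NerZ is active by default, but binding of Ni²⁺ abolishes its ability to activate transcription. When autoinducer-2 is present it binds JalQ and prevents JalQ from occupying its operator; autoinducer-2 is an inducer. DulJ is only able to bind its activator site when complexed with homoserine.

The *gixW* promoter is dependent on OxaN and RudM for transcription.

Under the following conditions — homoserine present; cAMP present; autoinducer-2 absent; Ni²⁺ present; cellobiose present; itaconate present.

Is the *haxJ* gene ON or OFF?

cAMP is present, so UlmE is active.
Homoserine is present, so DulJ is active.
Activator UlmE is present, so *elnL* is transcribed.
So ElnL is produced and active.
No repressor is bound and ElnL is active, so *mibC* is transcribed.
So MibC is produced and active.
Cellobiose is present, so OxaN is inactive.
Itaconate is present, so RudM is active.
Required activator OxaN is absent, so *gixW* is not transcribed.
So GixW is not produced.
Autoinducer-2 is absent, so JalQ is active.
Ni²⁺ is present, so NerZ is inactive.
With repressor JalQ bound, *bexB* is not transcribed.
So BexB is not produced.
With no repressor bound, *ulmZ* is transcribed.
So UlmZ is produced and active.
RudN is produced constitutively and is active.
With repressor MibC bound, *haxJ* is not transcribed.

OFF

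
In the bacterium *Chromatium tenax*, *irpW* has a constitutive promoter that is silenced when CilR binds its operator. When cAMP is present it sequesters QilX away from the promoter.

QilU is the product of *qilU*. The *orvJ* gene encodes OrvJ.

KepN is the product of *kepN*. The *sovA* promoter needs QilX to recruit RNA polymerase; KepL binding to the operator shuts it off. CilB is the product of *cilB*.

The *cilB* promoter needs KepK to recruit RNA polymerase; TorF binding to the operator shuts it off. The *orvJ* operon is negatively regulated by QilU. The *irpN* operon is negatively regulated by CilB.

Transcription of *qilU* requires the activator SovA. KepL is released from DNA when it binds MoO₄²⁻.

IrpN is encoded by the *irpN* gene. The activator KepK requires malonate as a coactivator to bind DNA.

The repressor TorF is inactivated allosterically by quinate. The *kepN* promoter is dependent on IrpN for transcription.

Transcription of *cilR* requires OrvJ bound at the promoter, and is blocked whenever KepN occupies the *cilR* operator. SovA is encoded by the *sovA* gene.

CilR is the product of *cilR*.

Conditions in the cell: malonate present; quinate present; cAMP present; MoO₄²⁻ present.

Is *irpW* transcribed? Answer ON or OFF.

OFF

Malonate is present, so KepK is active.
Quinate is present, so TorF is inactive.
No repressor is bound and KepK is active, so *cilB* is transcribed.
So CilB is produced and active.
With repressor CilB bound, *irpN* is not transcribed.
So IrpN is not produced.
Required activator IrpN is absent, so *kepN* is not transcribed.
So KepN is not produced.
cAMP is present, so QilX is inactive.
MoO₄²⁻ is present, so KepL is inactive.
Required activator QilX is absent, so *sovA* is not transcribed.
So SovA is not produced.
Required activator SovA is absent, so *qilU* is not transcribed.
So QilU is not produced.
With no repressor bound, *orvJ* is transcribed.
So OrvJ is produced and active.
No repressor is bound and OrvJ is active, so *cilR* is transcribed.
So CilR is produced and active.
With repressor CilR bound, *irpW* is not transcribed.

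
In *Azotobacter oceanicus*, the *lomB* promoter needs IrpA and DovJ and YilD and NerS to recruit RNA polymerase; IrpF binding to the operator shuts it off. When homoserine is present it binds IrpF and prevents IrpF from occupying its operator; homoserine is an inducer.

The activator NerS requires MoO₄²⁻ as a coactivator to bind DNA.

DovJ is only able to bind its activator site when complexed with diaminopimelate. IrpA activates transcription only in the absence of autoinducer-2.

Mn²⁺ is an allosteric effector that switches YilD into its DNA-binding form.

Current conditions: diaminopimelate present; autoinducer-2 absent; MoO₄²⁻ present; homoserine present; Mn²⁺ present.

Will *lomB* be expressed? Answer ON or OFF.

Autoinducer-2 is absent, so IrpA is active.
Diaminopimelate is present, so DovJ is active.
Mn²⁺ is present, so YilD is active.
Homoserine is present, so IrpF is inactive.
MoO₄²⁻ is present, so NerS is active.
No repressor is bound and IrpA and DovJ and YilD and NerS are active, so *lomB* is transcribed.

ON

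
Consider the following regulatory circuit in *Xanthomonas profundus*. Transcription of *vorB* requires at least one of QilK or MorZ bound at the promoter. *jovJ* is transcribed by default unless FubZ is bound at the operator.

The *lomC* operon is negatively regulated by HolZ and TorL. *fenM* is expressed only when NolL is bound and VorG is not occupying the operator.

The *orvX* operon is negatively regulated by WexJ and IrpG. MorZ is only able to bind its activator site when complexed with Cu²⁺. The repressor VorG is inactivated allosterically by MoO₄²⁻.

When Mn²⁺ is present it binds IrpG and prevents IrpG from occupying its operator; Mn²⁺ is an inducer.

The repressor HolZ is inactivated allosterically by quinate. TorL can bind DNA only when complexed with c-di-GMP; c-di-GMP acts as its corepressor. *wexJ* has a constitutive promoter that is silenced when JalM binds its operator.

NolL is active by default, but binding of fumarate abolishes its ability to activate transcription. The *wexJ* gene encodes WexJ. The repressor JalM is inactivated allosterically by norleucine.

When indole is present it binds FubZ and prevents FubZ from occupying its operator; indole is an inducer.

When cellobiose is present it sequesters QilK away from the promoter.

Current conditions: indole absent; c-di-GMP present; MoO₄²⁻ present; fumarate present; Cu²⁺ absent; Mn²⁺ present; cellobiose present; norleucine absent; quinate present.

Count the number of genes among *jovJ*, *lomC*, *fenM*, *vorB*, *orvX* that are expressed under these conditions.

1

Indole is absent, so FubZ is active.
With repressor FubZ bound, *jovJ* is not transcribed.
→ *jovJ* is OFF.
Quinate is present, so HolZ is inactive.
c-di-GMP is present, so TorL is active.
With repressor TorL bound, *lomC* is not transcribed.
→ *lomC* is OFF.
MoO₄²⁻ is present, so VorG is inactive.
Fumarate is present, so NolL is inactive.
Required activator NolL is absent, so *fenM* is not transcribed.
→ *fenM* is OFF.
Cellobiose is present, so QilK is inactive.
Cu²⁺ is absent, so MorZ is inactive.
No activator is available at the *vorB* promoter, so *vorB* is not transcribed.
→ *vorB* is OFF.
Norleucine is absent, so JalM is active.
With repressor JalM bound, *wexJ* is not transcribed.
So WexJ is not produced.
Mn²⁺ is present, so IrpG is inactive.
With no repressor bound, *orvX* is transcribed.
→ *orvX* is ON.
1 of the 5 genes is transcribed.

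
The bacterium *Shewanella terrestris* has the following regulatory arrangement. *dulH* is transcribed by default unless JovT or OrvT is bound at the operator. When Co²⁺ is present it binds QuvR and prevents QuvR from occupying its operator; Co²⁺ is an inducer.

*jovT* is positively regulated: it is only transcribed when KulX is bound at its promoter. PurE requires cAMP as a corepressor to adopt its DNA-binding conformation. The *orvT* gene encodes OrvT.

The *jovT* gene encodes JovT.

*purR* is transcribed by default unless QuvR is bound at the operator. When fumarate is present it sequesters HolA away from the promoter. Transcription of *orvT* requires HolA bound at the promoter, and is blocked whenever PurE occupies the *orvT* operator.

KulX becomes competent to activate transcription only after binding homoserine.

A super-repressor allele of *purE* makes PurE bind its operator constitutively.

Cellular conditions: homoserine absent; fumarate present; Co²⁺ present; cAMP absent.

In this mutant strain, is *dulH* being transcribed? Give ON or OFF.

Homoserine is absent, so KulX is inactive.
Required activator KulX is absent, so *jovT* is not transcribed.
So JovT is not produced.
PurE is constitutively active in this strain.
Fumarate is present, so HolA is inactive.
With repressor PurE bound, *orvT* is not transcribed.
So OrvT is not produced.
With no repressor bound, *dulH* is transcribed.

ON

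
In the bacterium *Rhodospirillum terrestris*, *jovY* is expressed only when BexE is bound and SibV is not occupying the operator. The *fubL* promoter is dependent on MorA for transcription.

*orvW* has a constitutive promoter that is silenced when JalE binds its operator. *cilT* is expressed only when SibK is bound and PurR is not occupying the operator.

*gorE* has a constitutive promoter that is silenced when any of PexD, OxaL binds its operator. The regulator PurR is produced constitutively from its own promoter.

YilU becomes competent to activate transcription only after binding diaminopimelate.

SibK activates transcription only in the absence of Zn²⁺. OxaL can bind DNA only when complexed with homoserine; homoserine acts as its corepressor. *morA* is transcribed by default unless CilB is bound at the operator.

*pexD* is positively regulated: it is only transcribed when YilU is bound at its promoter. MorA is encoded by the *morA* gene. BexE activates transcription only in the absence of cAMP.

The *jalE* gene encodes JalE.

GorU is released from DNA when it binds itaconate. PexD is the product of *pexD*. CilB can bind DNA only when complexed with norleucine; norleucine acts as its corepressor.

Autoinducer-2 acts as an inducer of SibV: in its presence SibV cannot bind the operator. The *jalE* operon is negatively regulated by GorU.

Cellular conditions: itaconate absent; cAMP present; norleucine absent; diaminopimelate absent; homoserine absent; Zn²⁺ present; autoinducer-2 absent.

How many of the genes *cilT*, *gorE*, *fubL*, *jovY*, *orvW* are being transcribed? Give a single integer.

Zn²⁺ is present, so SibK is inactive.
PurR is produced constitutively and is active.
With repressor PurR bound, *cilT* is not transcribed.
→ *cilT* is OFF.
Diaminopimelate is absent, so YilU is inactive.
Required activator YilU is absent, so *pexD* is not transcribed.
So PexD is not produced.
Homoserine is absent, so OxaL is inactive.
With no repressor bound, *gorE* is transcribed.
→ *gorE* is ON.
Norleucine is absent, so CilB is inactive.
With no repressor bound, *morA* is transcribed.
So MorA is produced and active.
No repressor is bound and MorA is active, so *fubL* is transcribed.
→ *fubL* is ON.
cAMP is present, so BexE is inactive.
Autoinducer-2 is absent, so SibV is active.
With repressor SibV bound, *jovY* is not transcribed.
→ *jovY* is OFF.
Itaconate is absent, so GorU is active.
With repressor GorU bound, *jalE* is not transcribed.
So JalE is not produced.
With no repressor bound, *orvW* is transcribed.
→ *orvW* is ON.
3 of the 5 genes are transcribed.

3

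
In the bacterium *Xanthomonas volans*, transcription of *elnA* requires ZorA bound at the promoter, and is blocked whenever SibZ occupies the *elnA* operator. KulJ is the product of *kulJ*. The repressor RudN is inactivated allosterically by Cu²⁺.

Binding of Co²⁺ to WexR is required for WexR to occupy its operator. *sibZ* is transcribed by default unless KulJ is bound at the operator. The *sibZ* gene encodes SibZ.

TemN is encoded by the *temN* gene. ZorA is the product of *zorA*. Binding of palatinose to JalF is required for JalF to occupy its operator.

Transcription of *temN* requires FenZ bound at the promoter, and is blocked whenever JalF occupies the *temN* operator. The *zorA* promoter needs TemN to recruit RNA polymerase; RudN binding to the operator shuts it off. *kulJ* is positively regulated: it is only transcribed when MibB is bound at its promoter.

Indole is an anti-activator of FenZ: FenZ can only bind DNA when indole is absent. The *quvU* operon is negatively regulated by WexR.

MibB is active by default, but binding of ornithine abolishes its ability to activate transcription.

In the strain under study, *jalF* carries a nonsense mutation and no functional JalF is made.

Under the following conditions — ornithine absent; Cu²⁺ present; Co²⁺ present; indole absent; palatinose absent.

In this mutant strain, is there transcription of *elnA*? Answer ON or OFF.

ON

Cu²⁺ is present, so RudN is inactive.
Indole is absent, so FenZ is active.
JalF is non-functional in this strain, so it has no effect.
No repressor is bound and FenZ is active, so *temN* is transcribed.
So TemN is produced and active.
No repressor is bound and TemN is active, so *zorA* is transcribed.
So ZorA is produced and active.
Ornithine is absent, so MibB is active.
No repressor is bound and MibB is active, so *kulJ* is transcribed.
So KulJ is produced and active.
With repressor KulJ bound, *sibZ* is not transcribed.
So SibZ is not produced.
No repressor is bound and ZorA is active, so *elnA* is transcribed.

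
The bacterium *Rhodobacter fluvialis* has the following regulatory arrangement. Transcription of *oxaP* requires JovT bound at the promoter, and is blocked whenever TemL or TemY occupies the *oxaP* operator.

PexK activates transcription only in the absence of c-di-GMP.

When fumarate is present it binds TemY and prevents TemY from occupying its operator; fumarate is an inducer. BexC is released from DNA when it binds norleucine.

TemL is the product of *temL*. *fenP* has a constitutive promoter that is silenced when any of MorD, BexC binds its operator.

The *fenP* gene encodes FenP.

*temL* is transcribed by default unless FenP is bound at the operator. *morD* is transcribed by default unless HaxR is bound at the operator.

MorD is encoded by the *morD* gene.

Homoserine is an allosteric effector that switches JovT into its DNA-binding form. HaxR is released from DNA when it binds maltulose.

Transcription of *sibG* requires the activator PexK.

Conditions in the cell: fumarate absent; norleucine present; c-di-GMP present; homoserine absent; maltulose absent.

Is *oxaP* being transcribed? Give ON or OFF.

OFF

Homoserine is absent, so JovT is inactive.
Maltulose is absent, so HaxR is active.
With repressor HaxR bound, *morD* is not transcribed.
So MorD is not produced.
Norleucine is present, so BexC is inactive.
With no repressor bound, *fenP* is transcribed.
So FenP is produced and active.
With repressor FenP bound, *temL* is not transcribed.
So TemL is not produced.
Fumarate is absent, so TemY is active.
With repressor TemY bound, *oxaP* is not transcribed.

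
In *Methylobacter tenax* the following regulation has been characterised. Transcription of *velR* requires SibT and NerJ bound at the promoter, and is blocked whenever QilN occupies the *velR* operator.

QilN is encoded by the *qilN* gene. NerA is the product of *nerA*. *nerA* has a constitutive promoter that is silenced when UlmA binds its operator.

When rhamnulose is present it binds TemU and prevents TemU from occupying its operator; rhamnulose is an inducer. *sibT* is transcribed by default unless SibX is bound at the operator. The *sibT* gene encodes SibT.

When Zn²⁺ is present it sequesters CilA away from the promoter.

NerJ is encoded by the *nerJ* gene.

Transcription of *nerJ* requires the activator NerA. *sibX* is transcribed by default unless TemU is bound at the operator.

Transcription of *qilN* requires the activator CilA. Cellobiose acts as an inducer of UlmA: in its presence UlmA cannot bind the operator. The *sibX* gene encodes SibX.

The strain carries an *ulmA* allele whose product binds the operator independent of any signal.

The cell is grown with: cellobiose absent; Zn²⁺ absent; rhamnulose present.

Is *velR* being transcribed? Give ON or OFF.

OFF

Rhamnulose is present, so TemU is inactive.
With no repressor bound, *sibX* is transcribed.
So SibX is produced and active.
With repressor SibX bound, *sibT* is not transcribed.
So SibT is not produced.
UlmA is constitutively active in this strain.
With repressor UlmA bound, *nerA* is not transcribed.
So NerA is not produced.
Required activator NerA is absent, so *nerJ* is not transcribed.
So NerJ is not produced.
Zn²⁺ is absent, so CilA is active.
No repressor is bound and CilA is active, so *qilN* is transcribed.
So QilN is produced and active.
With repressor QilN bound, *velR* is not transcribed.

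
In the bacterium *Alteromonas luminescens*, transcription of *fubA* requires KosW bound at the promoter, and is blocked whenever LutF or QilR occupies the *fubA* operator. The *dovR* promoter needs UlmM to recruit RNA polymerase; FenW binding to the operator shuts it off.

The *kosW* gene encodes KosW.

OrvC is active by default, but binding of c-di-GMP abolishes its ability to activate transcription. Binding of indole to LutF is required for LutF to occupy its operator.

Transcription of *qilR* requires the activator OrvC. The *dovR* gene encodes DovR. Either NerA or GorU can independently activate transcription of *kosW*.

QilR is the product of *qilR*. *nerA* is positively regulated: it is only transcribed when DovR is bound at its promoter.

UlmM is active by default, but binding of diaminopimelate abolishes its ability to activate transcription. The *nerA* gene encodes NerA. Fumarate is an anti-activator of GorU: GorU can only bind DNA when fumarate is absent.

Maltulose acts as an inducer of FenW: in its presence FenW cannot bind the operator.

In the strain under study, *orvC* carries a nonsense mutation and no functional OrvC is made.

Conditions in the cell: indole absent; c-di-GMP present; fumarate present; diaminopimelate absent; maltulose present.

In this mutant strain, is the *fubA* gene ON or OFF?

ON

Maltulose is present, so FenW is inactive.
Diaminopimelate is absent, so UlmM is active.
No repressor is bound and UlmM is active, so *dovR* is transcribed.
So DovR is produced and active.
No repressor is bound and DovR is active, so *nerA* is transcribed.
So NerA is produced and active.
Fumarate is present, so GorU is inactive.
Activator NerA is present, so *kosW* is transcribed.
So KosW is produced and active.
Indole is absent, so LutF is inactive.
OrvC is non-functional in this strain, so it has no effect.
Required activator OrvC is absent, so *qilR* is not transcribed.
So QilR is not produced.
No repressor is bound and KosW is active, so *fubA* is transcribed.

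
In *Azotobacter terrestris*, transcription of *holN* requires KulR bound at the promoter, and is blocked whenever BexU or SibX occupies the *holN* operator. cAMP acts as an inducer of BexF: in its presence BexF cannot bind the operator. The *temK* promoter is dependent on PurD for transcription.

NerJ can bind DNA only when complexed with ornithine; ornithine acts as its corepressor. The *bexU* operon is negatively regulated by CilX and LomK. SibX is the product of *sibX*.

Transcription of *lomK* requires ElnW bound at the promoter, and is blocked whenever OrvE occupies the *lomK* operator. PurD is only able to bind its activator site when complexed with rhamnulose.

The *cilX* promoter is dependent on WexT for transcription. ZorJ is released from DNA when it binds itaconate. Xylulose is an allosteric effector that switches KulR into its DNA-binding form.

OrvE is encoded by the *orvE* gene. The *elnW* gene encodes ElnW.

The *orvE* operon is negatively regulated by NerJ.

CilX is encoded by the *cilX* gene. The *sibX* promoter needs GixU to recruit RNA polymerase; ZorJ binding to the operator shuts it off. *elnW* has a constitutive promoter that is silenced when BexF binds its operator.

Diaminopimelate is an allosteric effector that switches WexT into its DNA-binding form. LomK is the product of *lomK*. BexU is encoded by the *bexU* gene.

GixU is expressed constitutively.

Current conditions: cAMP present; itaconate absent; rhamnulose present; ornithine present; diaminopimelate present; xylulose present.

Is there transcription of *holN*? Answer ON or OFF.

Xylulose is present, so KulR is active.
Diaminopimelate is present, so WexT is active.
No repressor is bound and WexT is active, so *cilX* is transcribed.
So CilX is produced and active.
cAMP is present, so BexF is inactive.
With no repressor bound, *elnW* is transcribed.
So ElnW is produced and active.
Ornithine is present, so NerJ is active.
With repressor NerJ bound, *orvE* is not transcribed.
So OrvE is not produced.
No repressor is bound and ElnW is active, so *lomK* is transcribed.
So LomK is produced and active.
With repressor CilX bound, *bexU* is not transcribed.
So BexU is not produced.
GixU is produced constitutively and is active.
Itaconate is absent, so ZorJ is active.
With repressor ZorJ bound, *sibX* is not transcribed.
So SibX is not produced.
No repressor is bound and KulR is active, so *holN* is transcribed.

ON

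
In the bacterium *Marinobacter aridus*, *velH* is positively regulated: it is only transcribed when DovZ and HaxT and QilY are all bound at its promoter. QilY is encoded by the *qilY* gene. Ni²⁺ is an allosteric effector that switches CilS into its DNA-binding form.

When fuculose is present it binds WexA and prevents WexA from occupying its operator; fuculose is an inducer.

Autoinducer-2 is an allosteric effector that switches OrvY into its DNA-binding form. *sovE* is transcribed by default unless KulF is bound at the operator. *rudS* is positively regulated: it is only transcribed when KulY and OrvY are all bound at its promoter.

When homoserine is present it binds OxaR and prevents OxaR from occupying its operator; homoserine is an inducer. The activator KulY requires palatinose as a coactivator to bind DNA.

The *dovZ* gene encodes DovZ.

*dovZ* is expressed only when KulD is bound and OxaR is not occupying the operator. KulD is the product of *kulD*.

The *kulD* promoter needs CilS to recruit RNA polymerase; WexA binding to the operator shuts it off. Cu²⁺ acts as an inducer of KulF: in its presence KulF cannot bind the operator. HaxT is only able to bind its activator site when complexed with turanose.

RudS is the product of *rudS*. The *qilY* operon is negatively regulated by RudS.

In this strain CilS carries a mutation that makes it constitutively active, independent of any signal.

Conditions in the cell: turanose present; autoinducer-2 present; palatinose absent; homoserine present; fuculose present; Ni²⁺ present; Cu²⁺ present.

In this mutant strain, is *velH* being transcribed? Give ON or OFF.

ON

Homoserine is present, so OxaR is inactive.
CilS is constitutively active in this strain.
Fuculose is present, so WexA is inactive.
No repressor is bound and CilS is active, so *kulD* is transcribed.
So KulD is produced and active.
No repressor is bound and KulD is active, so *dovZ* is transcribed.
So DovZ is produced and active.
Turanose is present, so HaxT is active.
Palatinose is absent, so KulY is inactive.
Autoinducer-2 is present, so OrvY is active.
Required activator KulY is absent, so *rudS* is not transcribed.
So RudS is not produced.
With no repressor bound, *qilY* is transcribed.
So QilY is produced and active.
No repressor is bound and DovZ and HaxT and QilY are active, so *velH* is transcribed.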